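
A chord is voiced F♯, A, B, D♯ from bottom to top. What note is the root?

B

The distinct letter names are F#, A, B, D#. Arranged as a stack of thirds they read B–D#–F#–A, so B is the root (a B dominant seventh chord).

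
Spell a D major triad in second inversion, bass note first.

D major is D–F#–A. Second inversion puts the fifth (A) in the bass, with the remaining tones above: A, D, F#.

A, D, F#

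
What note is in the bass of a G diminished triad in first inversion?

In first inversion the third is lowest. For G diminished (G–Bb–Db) that is Bb.

Bb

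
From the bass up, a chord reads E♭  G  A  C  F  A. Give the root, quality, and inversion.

F dominant ninth, third inversion

The distinct note names are Eb, G, A, C, F. Stacked in thirds they read F–A–C–Eb–G, which is a dominant ninth chord on F.
The lowest note is Eb, the seventh of the chord, so this is third inversion.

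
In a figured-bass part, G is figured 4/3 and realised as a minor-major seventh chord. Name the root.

The figures 4/3 mean the fifth of the chord is in the bass. If G is the fifth of a minor-major seventh chord, the root is C (chord tones C–Eb–G–B).

C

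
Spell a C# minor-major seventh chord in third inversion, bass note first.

C# minor-major seventh is C#–E–G#–B#. Third inversion puts the seventh (B#) in the bass, with the remaining tones above: B#, C#, E, G#.

B#, C#, E, G#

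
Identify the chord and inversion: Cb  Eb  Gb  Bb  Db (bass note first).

Cb major ninth, root position

Reducing to letter names: Cb, Eb, Gb, Bb, Db. These stack in thirds as Cb–Eb–Gb–Bb–Db — a Cb major ninth chord.
Cb is the root of Cb major ninth; root in the bass means root position.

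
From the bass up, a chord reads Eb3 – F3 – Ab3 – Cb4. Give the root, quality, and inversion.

The distinct note names are Eb, F, Ab, Cb. Stacked in thirds they read F–Ab–Cb–Eb, which is a half-diminished seventh chord on F.
With the seventh (Eb) in the bass, the chord is in third inversion (figured bass 4/2).

F half-diminished seventh, third inversion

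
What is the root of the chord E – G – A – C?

A

Reordering E, G, A, C into stacked thirds gives A–C–E–G; the bottom of that stack, A, is the root.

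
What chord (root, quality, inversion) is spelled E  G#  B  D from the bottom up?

The pitch classes E, G#, B, D arrange in thirds as E–G#–B–D: an E dominant seventh chord.
E is the root of E dominant seventh; root in the bass means root position (figured bass 7).

E dominant seventh, root position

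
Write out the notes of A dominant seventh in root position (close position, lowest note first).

A dominant seventh is A–C#–E–G. Root position puts the root (A) in the bass, with the remaining tones above: A, C#, E, G.

A, C#, E, G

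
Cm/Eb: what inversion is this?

Cm/Eb means C minor with Eb in the bass. Eb is the third of C minor (C–Eb–G), so this is first inversion.

first inversion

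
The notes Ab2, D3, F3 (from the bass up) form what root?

D

Reordering Ab, D, F into stacked thirds gives D–F–Ab; the bottom of that stack, D, is the root.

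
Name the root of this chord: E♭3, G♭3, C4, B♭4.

Reordering Eb, Gb, C, Bb into stacked thirds gives C–Eb–Gb–Bb; the bottom of that stack, C, is the root.

C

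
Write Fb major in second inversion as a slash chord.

Second inversion of Fb major has the fifth (Cb) in the bass. As a slash chord: Fbmaj/Cb.

Fbmaj/Cb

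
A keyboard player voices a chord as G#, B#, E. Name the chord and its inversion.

E augmented, first inversion

The pitch classes G#, B#, E arrange in thirds as E–G#–B#: an E augmented triad.
The lowest note is G#, the third of the chord, so this is first inversion (figured bass 6).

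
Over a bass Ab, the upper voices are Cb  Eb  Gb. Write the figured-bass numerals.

7

The notes Ab, Cb, Eb, Gb stack in thirds as Ab–Cb–Eb–Gb — an Ab minor seventh chord. The bass Ab is the root, so this is root position: figured 7.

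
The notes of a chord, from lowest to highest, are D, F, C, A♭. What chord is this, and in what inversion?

D half-diminished seventh, root position

The distinct note names are D, F, C, Ab. Stacked in thirds they read D–F–Ab–C, which is a half-diminished seventh chord on D.
The lowest note is D, the root of the chord, so this is root position (figured bass 7).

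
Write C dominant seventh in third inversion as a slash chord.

C7/Bb

Third inversion of C dominant seventh has the seventh (Bb) in the bass. As a slash chord: C7/Bb.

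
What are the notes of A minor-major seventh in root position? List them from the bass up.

A minor-major seventh is A–C–E–G#. Root position puts the root (A) in the bass, with the remaining tones above: A, C, E, G#.

A, C, E, G#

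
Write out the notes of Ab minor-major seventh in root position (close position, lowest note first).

Ab, Cb, Eb, G

Ab minor-major seventh is Ab–Cb–Eb–G. Root position puts the root (Ab) in the bass, with the remaining tones above: Ab, Cb, Eb, G.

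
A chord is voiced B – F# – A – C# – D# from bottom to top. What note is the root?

The distinct letter names are B, F#, A, C#, D#. Arranged as a stack of thirds they read B–D#–F#–A–C#, so B is the root (a B dominant ninth chord).

B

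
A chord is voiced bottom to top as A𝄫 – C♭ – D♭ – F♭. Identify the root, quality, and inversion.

Db half-diminished seventh, second inversion

Reducing to letter names: Abb, Cb, Db, Fb. These stack in thirds as Db–Fb–Abb–Cb — a Db half-diminished seventh chord.
Abb is the fifth of Db half-diminished seventh; fifth in the bass means second inversion (figured bass 4/3).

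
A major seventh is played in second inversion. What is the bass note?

The fifth of A major seventh (A–C#–E–G#) is E; that is the bass in second inversion.

E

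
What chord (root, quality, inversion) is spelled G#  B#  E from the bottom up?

The distinct note names are G#, B#, E. Stacked in thirds they read E–G#–B#, which is an augmented triad on E.
The lowest note is G#, the third of the chord, so this is first inversion (figured bass 6).

E augmented, first inversion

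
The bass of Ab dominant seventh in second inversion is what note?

Eb

Ab dominant seventh is Ab–C–Eb–Gb. Second inversion places the fifth in the bass: Eb.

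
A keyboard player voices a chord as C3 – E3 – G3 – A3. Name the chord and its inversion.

A minor seventh, first inversion

The pitch classes C, E, G, A arrange in thirds as A–C–E–G: an A minor seventh chord.
With the third (C) in the bass, the chord is in first inversion (figured bass 6/5).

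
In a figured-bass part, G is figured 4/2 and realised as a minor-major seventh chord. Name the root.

The figures 4/2 mean the seventh of the chord is in the bass. If G is the seventh of a minor-major seventh chord, the root is Ab (chord tones Ab–Cb–Eb–G).

Ab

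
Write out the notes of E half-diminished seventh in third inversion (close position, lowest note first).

D, E, G, Bb

E half-diminished seventh is E–G–Bb–D. Third inversion puts the seventh (D) in the bass, with the remaining tones above: D, E, G, Bb.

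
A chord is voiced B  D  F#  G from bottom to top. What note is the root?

The distinct letter names are B, D, F#, G. Arranged as a stack of thirds they read G–B–D–F#, so G is the root (a G major seventh chord).

G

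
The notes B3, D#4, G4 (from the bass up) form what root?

G

The distinct letter names are B, D#, G. Arranged as a stack of thirds they read G–B–D#, so G is the root (a G augmented triad).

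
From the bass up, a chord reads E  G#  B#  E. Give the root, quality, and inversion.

E augmented, root position

The pitch classes E, G#, B# arrange in thirds as E–G#–B#: an E augmented triad.
With the root (E) in the bass, the chord is in root position (figured bass 5/3).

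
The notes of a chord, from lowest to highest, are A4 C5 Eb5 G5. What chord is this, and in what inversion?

Reducing to letter names: A, C, Eb, G. These stack in thirds as A–C–Eb–G — an A half-diminished seventh chord.
With the root (A) in the bass, the chord is in root position (figured bass 7).

A half-diminished seventh, root position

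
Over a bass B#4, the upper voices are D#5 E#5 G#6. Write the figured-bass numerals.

4/3

The notes B#, D#, E#, G# stack in thirds as E#–G#–B#–D# — an E# minor seventh chord. The bass B# is the fifth, so this is second inversion: figured 4/3.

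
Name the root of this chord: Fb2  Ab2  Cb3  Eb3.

Reordering Fb, Ab, Cb, Eb into stacked thirds gives Fb–Ab–Cb–Eb; the bottom of that stack, Fb, is the root.

Fb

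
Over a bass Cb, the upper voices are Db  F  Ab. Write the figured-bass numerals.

The notes Cb, Db, F, Ab stack in thirds as Db–F–Ab–Cb — a Db dominant seventh chord. The bass Cb is the seventh, so this is third inversion: figured 4/2.

4/2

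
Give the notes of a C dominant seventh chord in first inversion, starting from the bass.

E, G, Bb, C

Spelling C dominant seventh: C–E–G–Bb. In first inversion the third is bass, giving E, G, Bb, C from the bottom.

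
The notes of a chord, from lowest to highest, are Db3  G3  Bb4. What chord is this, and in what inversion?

G diminished, second inversion

The distinct note names are Db, G, Bb. Stacked in thirds they read G–Bb–Db, which is a diminished triad on G.
With the fifth (Db) in the bass, the chord is in second inversion (figured bass 6/4).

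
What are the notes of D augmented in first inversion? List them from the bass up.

D augmented is D–F#–A#. First inversion puts the third (F#) in the bass, with the remaining tones above: F#, A#, D.

F#, A#, D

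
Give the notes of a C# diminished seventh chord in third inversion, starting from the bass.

C# diminished seventh is C#–E–G–Bb. Third inversion puts the seventh (Bb) in the bass, with the remaining tones above: Bb, C#, E, G.

Bb, C#, E, G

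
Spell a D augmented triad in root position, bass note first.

D, F#, A#

D augmented is D–F#–A#. Root position puts the root (D) in the bass, with the remaining tones above: D, F#, A#.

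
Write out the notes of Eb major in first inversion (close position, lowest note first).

G, Bb, Eb

Spelling Eb major: Eb–G–Bb. In first inversion the third is bass, giving G, Bb, Eb from the bottom.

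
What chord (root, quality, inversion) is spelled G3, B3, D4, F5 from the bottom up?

G dominant seventh, root position

Reducing to letter names: G, B, D, F. These stack in thirds as G–B–D–F — a G dominant seventh chord.
The lowest note is G, the root of the chord, so this is root position (figured bass 7).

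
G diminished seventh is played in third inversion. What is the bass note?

In third inversion the seventh is lowest. For G diminished seventh (G–Bb–Db–Fb) that is Fb.

Fb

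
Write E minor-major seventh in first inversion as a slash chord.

Em(maj7)/G

First inversion of E minor-major seventh has the third (G) in the bass. As a slash chord: Em(maj7)/G.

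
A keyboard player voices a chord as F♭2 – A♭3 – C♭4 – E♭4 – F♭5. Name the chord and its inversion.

Reducing to letter names: Fb, Ab, Cb, Eb. These stack in thirds as Fb–Ab–Cb–Eb — an Fb major seventh chord.
With the root (Fb) in the bass, the chord is in root position (figured bass 7).

Fb major seventh, root position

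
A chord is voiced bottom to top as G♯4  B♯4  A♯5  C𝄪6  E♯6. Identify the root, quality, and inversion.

The pitch classes G#, B#, A#, C##, E# arrange in thirds as A#–C##–E#–G#–B#: an A# dominant ninth chord.
The lowest note is G#, the seventh of the chord, so this is third inversion.

A# dominant ninth, third inversion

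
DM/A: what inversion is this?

second inversion

DM/A means D major with A in the bass. A is the fifth of D major (D–F#–A), so this is second inversion.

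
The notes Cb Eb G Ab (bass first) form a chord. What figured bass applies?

The notes Cb, Eb, G, Ab stack in thirds as Ab–Cb–Eb–G — an Ab minor-major seventh chord. The bass Cb is the third, so this is first inversion: figured 6/5.

6/5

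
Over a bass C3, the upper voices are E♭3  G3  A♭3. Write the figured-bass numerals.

6/5

The notes C, Eb, G, Ab stack in thirds as Ab–C–Eb–G — an Ab major seventh chord. The bass C is the third, so this is first inversion: figured 6/5.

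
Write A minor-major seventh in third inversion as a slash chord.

Am(maj7)/G#

Third inversion of A minor-major seventh has the seventh (G#) in the bass. As a slash chord: Am(maj7)/G#.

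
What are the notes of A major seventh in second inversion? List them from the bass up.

E, G#, A, C#

A major seventh is A–C#–E–G#. Second inversion puts the fifth (E) in the bass, with the remaining tones above: E, G#, A, C#.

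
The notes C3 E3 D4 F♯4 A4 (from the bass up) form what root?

C, E, D, F#, A are the tones of a D dominant ninth chord (D–F#–A–C–E), making D the root.

D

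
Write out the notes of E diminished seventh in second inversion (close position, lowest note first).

Bb, Db, E, G

E diminished seventh is E–G–Bb–Db. Second inversion puts the fifth (Bb) in the bass, with the remaining tones above: Bb, Db, E, G.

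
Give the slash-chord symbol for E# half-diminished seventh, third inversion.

Third inversion of E# half-diminished seventh has the seventh (D#) in the bass. As a slash chord: E#ø7/D#.

E#ø7/D#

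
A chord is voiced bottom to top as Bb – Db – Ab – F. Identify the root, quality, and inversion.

Bb minor seventh, root position

The pitch classes Bb, Db, Ab, F arrange in thirds as Bb–Db–F–Ab: a Bb minor seventh chord.
Bb is the root of Bb minor seventh; root in the bass means root position (figured bass 7).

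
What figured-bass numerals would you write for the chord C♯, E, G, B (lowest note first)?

7

The notes C#, E, G, B stack in thirds as C#–E–G–B — a C# half-diminished seventh chord. The bass C# is the root, so this is root position: figured 7.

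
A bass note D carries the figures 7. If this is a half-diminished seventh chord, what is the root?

The figures 7 mean the root of the chord is in the bass. If D is the root of a half-diminished seventh chord, the root is D (chord tones D–F–Ab–C).

D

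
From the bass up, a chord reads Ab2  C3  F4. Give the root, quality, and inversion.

Reducing to letter names: Ab, C, F. These stack in thirds as F–Ab–C — an F minor triad.
The lowest note is Ab, the third of the chord, so this is first inversion (figured bass 6).

F minor, first inversion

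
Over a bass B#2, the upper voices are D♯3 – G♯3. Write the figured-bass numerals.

6

The notes B#, D#, G# stack in thirds as G#–B#–D# — a G# major triad. The bass B# is the third, so this is first inversion: figured 6.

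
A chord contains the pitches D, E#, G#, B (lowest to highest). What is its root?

E#

The distinct letter names are D, E#, G#, B. Arranged as a stack of thirds they read E#–G#–B–D, so E# is the root (an E# diminished seventh chord).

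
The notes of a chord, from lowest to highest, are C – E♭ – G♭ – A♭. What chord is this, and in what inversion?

Reducing to letter names: C, Eb, Gb, Ab. These stack in thirds as Ab–C–Eb–Gb — an Ab dominant seventh chord.
C is the third of Ab dominant seventh; third in the bass means first inversion (figured bass 6/5).

Ab dominant seventh, first inversion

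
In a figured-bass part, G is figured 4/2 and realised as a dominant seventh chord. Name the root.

A

The figures 4/2 mean the seventh of the chord is in the bass. If G is the seventh of a dominant seventh chord, the root is A (chord tones A–C#–E–G).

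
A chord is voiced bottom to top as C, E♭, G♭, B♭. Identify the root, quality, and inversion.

C half-diminished seventh, root position

The pitch classes C, Eb, Gb, Bb arrange in thirds as C–Eb–Gb–Bb: a C half-diminished seventh chord.
With the root (C) in the bass, the chord is in root position (figured bass 7).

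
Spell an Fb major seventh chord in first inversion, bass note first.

Ab, Cb, Eb, Fb

Spelling Fb major seventh: Fb–Ab–Cb–Eb. In first inversion the third is bass, giving Ab, Cb, Eb, Fb from the bottom.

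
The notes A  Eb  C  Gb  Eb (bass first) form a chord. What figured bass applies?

The notes A, Eb, C, Gb stack in thirds as A–C–Eb–Gb — an A diminished seventh chord. The bass A is the root, so this is root position: figured 7.

7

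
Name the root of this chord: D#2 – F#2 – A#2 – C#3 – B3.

B

The distinct letter names are D#, F#, A#, C#, B. Arranged as a stack of thirds they read B–D#–F#–A#–C#, so B is the root (a B major ninth chord).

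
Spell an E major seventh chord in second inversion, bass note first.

The chord tones are E–G#–B–D#. With the fifth (B) lowest for second inversion: B, D#, E, G#.

B, D#, E, G#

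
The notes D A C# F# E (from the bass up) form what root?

The distinct letter names are D, A, C#, F#, E. Arranged as a stack of thirds they read D–F#–A–C#–E, so D is the root (a D major ninth chord).

D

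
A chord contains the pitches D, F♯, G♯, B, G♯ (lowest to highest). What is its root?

The distinct letter names are D, F#, G#, B. Arranged as a stack of thirds they read G#–B–D–F#, so G# is the root (a G# half-diminished seventh chord).

G#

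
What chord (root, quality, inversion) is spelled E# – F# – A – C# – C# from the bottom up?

F# minor-major seventh, third inversion

The pitch classes E#, F#, A, C# arrange in thirds as F#–A–C#–E#: an F# minor-major seventh chord.
The lowest note is E#, the seventh of the chord, so this is third inversion (figured bass 4/2).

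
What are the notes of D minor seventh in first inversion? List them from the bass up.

F, A, C, D

Spelling D minor seventh: D–F–A–C. In first inversion the third is bass, giving F, A, C, D from the bottom.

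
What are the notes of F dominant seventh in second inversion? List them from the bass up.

F dominant seventh is F–A–C–Eb. Second inversion puts the fifth (C) in the bass, with the remaining tones above: C, Eb, F, A.

C, Eb, F, A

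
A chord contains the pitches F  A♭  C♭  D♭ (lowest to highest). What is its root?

The distinct letter names are F, Ab, Cb, Db. Arranged as a stack of thirds they read Db–F–Ab–Cb, so Db is the root (a Db dominant seventh chord).

Db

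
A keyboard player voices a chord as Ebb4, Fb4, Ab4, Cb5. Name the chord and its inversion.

The distinct note names are Ebb, Fb, Ab, Cb. Stacked in thirds they read Fb–Ab–Cb–Ebb, which is a dominant seventh chord on Fb.
Ebb is the seventh of Fb dominant seventh; seventh in the bass means third inversion (figured bass 4/2).

Fb dominant seventh, third inversion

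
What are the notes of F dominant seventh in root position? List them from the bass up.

F, A, C, Eb

Spelling F dominant seventh: F–A–C–Eb. In root position the root is bass, giving F, A, C, Eb from the bottom.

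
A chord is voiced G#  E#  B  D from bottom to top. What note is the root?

The distinct letter names are G#, E#, B, D. Arranged as a stack of thirds they read E#–G#–B–D, so E# is the root (an E# diminished seventh chord).

E#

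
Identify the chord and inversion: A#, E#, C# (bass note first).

Reducing to letter names: A#, E#, C#. These stack in thirds as A#–C#–E# — an A# minor triad.
The lowest note is A#, the root of the chord, so this is root position (figured bass 5/3).

A# minor, root position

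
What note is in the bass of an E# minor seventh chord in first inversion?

The third of E# minor seventh (E#–G#–B#–D#) is G#; that is the bass in first inversion.

G#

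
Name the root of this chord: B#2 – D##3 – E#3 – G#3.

E#

The distinct letter names are B#, D##, E#, G#. Arranged as a stack of thirds they read E#–G#–B#–D##, so E# is the root (an E# minor-major seventh chord).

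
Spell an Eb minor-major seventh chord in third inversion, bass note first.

Spelling Eb minor-major seventh: Eb–Gb–Bb–D. In third inversion the seventh is bass, giving D, Eb, Gb, Bb from the bottom.

D, Eb, Gb, Bb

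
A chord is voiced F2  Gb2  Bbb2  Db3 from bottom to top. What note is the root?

Gb

F, Gb, Bbb, Db are the tones of a Gb minor-major seventh chord (Gb–Bbb–Db–F), making Gb the root.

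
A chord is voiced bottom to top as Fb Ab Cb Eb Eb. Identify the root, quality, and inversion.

The pitch classes Fb, Ab, Cb, Eb arrange in thirds as Fb–Ab–Cb–Eb: an Fb major seventh chord.
Fb is the root of Fb major seventh; root in the bass means root position (figured bass 7).

Fb major seventh, root position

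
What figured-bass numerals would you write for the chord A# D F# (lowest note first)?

6/4

The notes A#, D, F# stack in thirds as D–F#–A# — a D augmented triad. The bass A# is the fifth, so this is second inversion: figured 6/4.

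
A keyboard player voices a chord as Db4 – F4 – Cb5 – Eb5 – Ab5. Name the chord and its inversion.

Db dominant ninth, root position

The pitch classes Db, F, Cb, Eb, Ab arrange in thirds as Db–F–Ab–Cb–Eb: a Db dominant ninth chord.
The lowest note is Db, the root of the chord, so this is root position.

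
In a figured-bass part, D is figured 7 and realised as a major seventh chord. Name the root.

The figures 7 mean the root of the chord is in the bass. If D is the root of a major seventh chord, the root is D (chord tones D–F#–A–C#).

D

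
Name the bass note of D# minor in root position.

In root position the root is lowest. For D# minor (D#–F#–A#) that is D#.

D#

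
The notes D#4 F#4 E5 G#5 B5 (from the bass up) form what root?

The distinct letter names are D#, F#, E, G#, B. Arranged as a stack of thirds they read E–G#–B–D#–F#, so E is the root (an E major ninth chord).

E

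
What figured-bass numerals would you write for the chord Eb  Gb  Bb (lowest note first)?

5/3

The notes Eb, Gb, Bb stack in thirds as Eb–Gb–Bb — an Eb minor triad. The bass Eb is the root, so this is root position: figured 5/3.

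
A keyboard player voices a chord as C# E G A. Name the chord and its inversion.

A dominant seventh, first inversion

The pitch classes C#, E, G, A arrange in thirds as A–C#–E–G: an A dominant seventh chord.
The lowest note is C#, the third of the chord, so this is first inversion (figured bass 6/5).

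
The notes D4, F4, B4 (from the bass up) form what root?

B

Reordering D, F, B into stacked thirds gives B–D–F; the bottom of that stack, B, is the root.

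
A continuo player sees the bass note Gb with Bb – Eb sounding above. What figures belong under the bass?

6

The notes Gb, Bb, Eb stack in thirds as Eb–Gb–Bb — an Eb minor triad. The bass Gb is the third, so this is first inversion: figured 6.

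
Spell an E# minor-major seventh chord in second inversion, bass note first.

B#, D##, E#, G#

E# minor-major seventh is E#–G#–B#–D##. Second inversion puts the fifth (B#) in the bass, with the remaining tones above: B#, D##, E#, G#.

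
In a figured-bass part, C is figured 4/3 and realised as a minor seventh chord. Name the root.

F

The figures 4/3 mean the fifth of the chord is in the bass. If C is the fifth of a minor seventh chord, the root is F (chord tones F–Ab–C–Eb).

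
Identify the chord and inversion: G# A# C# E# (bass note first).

A# minor seventh, third inversion

Reducing to letter names: G#, A#, C#, E#. These stack in thirds as A#–C#–E#–G# — an A# minor seventh chord.
The lowest note is G#, the seventh of the chord, so this is third inversion (figured bass 4/2).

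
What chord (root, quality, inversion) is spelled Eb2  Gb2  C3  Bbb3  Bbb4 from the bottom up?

C diminished seventh, first inversion

The pitch classes Eb, Gb, C, Bbb arrange in thirds as C–Eb–Gb–Bbb: a C diminished seventh chord.
With the third (Eb) in the bass, the chord is in first inversion (figured bass 6/5).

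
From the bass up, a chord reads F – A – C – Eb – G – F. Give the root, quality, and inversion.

Reducing to letter names: F, A, C, Eb, G. These stack in thirds as F–A–C–Eb–G — an F dominant ninth chord.
F is the root of F dominant ninth; root in the bass means root position.

F dominant ninth, root position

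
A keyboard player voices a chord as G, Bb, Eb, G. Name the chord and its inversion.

Eb major, first inversion

The pitch classes G, Bb, Eb arrange in thirds as Eb–G–Bb: an Eb major triad.
The lowest note is G, the third of the chord, so this is first inversion (figured bass 6).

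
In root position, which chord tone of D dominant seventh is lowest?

The root of D dominant seventh (D–F#–A–C) is D; that is the bass in root position.

D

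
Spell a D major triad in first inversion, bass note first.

D major is D–F#–A. First inversion puts the third (F#) in the bass, with the remaining tones above: F#, A, D.

F#, A, D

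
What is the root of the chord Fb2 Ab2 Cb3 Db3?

The distinct letter names are Fb, Ab, Cb, Db. Arranged as a stack of thirds they read Db–Fb–Ab–Cb, so Db is the root (a Db minor seventh chord).

Db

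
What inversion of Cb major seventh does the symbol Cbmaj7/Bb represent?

Cbmaj7/Bb means Cb major seventh with Bb in the bass. Bb is the seventh of Cb major seventh (Cb–Eb–Gb–Bb), so this is third inversion.

third inversion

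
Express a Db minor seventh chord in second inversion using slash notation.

Second inversion of Db minor seventh has the fifth (Ab) in the bass. As a slash chord: Dbm7/Ab.

Dbm7/Ab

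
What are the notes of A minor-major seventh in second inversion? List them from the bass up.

A minor-major seventh is A–C–E–G#. Second inversion puts the fifth (E) in the bass, with the remaining tones above: E, G#, A, C.

E, G#, A, C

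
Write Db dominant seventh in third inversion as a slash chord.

Db7/Cb

Third inversion of Db dominant seventh has the seventh (Cb) in the bass. As a slash chord: Db7/Cb.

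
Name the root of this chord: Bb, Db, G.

G

The distinct letter names are Bb, Db, G. Arranged as a stack of thirds they read G–Bb–Db, so G is the root (a G diminished triad).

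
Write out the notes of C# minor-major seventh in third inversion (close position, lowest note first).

C# minor-major seventh is C#–E–G#–B#. Third inversion puts the seventh (B#) in the bass, with the remaining tones above: B#, C#, E, G#.

B#, C#, E, G#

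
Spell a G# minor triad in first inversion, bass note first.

Spelling G# minor: G#–B–D#. In first inversion the third is bass, giving B, D#, G# from the bottom.

B, D#, G#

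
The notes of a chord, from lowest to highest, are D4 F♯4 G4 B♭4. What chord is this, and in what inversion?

The distinct note names are D, F#, G, Bb. Stacked in thirds they read G–Bb–D–F#, which is a minor-major seventh chord on G.
The lowest note is D, the fifth of the chord, so this is second inversion (figured bass 4/3).

G minor-major seventh, second inversion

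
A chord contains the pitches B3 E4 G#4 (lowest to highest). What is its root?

The distinct letter names are B, E, G#. Arranged as a stack of thirds they read E–G#–B, so E is the root (an E major triad).

E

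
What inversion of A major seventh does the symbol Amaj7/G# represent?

third inversion

Amaj7/G# means A major seventh with G# in the bass. G# is the seventh of A major seventh (A–C#–E–G#), so this is third inversion.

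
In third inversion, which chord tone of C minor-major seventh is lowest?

The seventh of C minor-major seventh (C–Eb–G–B) is B; that is the bass in third inversion.

B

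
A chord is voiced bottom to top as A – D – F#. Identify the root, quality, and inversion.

Reducing to letter names: A, D, F#. These stack in thirds as D–F#–A — a D major triad.
With the fifth (A) in the bass, the chord is in second inversion (figured bass 6/4).

D major, second inversion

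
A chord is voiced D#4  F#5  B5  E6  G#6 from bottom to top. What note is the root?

E

D#, F#, B, E, G# are the tones of an E major ninth chord (E–G#–B–D#–F#), making E the root.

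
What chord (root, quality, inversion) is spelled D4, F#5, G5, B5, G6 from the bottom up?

The pitch classes D, F#, G, B arrange in thirds as G–B–D–F#: a G major seventh chord.
The lowest note is D, the fifth of the chord, so this is second inversion (figured bass 4/3).

G major seventh, second inversion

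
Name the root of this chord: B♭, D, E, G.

E

The distinct letter names are Bb, D, E, G. Arranged as a stack of thirds they read E–G–Bb–D, so E is the root (an E half-diminished seventh chord).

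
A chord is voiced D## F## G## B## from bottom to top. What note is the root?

D##, F##, G##, B## are the tones of a G## dominant seventh chord (G##–B##–D##–F##), making G## the root.

G##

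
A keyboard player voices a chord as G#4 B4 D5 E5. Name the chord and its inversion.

The distinct note names are G#, B, D, E. Stacked in thirds they read E–G#–B–D, which is a dominant seventh chord on E.
With the third (G#) in the bass, the chord is in first inversion (figured bass 6/5).

E dominant seventh, first inversion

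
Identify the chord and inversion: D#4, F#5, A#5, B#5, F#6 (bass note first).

B# half-diminished seventh, first inversion

Reducing to letter names: D#, F#, A#, B#. These stack in thirds as B#–D#–F#–A# — a B# half-diminished seventh chord.
D# is the third of B# half-diminished seventh; third in the bass means first inversion (figured bass 6/5).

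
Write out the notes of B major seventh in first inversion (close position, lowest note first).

D#, F#, A#, B

Spelling B major seventh: B–D#–F#–A#. In first inversion the third is bass, giving D#, F#, A#, B from the bottom.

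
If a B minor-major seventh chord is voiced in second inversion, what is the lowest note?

F#

The fifth of B minor-major seventh (B–D–F#–A#) is F#; that is the bass in second inversion.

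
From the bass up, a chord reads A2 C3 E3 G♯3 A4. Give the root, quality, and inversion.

Reducing to letter names: A, C, E, G#. These stack in thirds as A–C–E–G# — an A minor-major seventh chord.
With the root (A) in the bass, the chord is in root position (figured bass 7).

A minor-major seventh, root position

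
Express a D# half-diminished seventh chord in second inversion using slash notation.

Second inversion of D# half-diminished seventh has the fifth (A) in the bass. As a slash chord: D#ø7/A.

D#ø7/A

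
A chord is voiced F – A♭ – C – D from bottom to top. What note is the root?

D

The distinct letter names are F, Ab, C, D. Arranged as a stack of thirds they read D–F–Ab–C, so D is the root (a D half-diminished seventh chord).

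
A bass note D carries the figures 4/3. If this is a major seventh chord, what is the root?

G

The figures 4/3 mean the fifth of the chord is in the bass. If D is the fifth of a major seventh chord, the root is G (chord tones G–B–D–F#).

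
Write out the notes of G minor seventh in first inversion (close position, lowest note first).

The chord tones are G–Bb–D–F. With the third (Bb) lowest for first inversion: Bb, D, F, G.

Bb, D, F, G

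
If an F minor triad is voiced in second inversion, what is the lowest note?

C

The fifth of F minor (F–Ab–C) is C; that is the bass in second inversion.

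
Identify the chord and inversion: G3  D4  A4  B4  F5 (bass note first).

G dominant ninth, root position

The distinct note names are G, D, A, B, F. Stacked in thirds they read G–B–D–F–A, which is a dominant ninth chord on G.
G is the root of G dominant ninth; root in the bass means root position.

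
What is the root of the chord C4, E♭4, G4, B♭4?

C

C, Eb, G, Bb are the tones of a C minor seventh chord (C–Eb–G–Bb), making C the root.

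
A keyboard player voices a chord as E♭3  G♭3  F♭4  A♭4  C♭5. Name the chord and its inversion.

Fb major ninth, third inversion

The distinct note names are Eb, Gb, Fb, Ab, Cb. Stacked in thirds they read Fb–Ab–Cb–Eb–Gb, which is a major ninth chord on Fb.
Eb is the seventh of Fb major ninth; seventh in the bass means third inversion.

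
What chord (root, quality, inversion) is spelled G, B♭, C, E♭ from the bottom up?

The pitch classes G, Bb, C, Eb arrange in thirds as C–Eb–G–Bb: a C minor seventh chord.
The lowest note is G, the fifth of the chord, so this is second inversion (figured bass 4/3).

C minor seventh, second inversion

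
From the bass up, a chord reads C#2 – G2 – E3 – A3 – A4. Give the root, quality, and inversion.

The distinct note names are C#, G, E, A. Stacked in thirds they read A–C#–E–G, which is a dominant seventh chord on A.
C# is the third of A dominant seventh; third in the bass means first inversion (figured bass 6/5).

A dominant seventh, first inversion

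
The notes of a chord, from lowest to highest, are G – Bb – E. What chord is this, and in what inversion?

The pitch classes G, Bb, E arrange in thirds as E–G–Bb: an E diminished triad.
The lowest note is G, the third of the chord, so this is first inversion (figured bass 6).

E diminished, first inversion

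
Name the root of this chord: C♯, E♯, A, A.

The distinct letter names are C#, E#, A. Arranged as a stack of thirds they read A–C#–E#, so A is the root (an A augmented triad).

A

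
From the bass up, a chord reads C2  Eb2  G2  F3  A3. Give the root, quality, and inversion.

The distinct note names are C, Eb, G, F, A. Stacked in thirds they read F–A–C–Eb–G, which is a dominant ninth chord on F.
C is the fifth of F dominant ninth; fifth in the bass means second inversion.

F dominant ninth, second inversion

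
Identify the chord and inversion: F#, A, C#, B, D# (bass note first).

B dominant ninth, second inversion

Reducing to letter names: F#, A, C#, B, D#. These stack in thirds as B–D#–F#–A–C# — a B dominant ninth chord.
F# is the fifth of B dominant ninth; fifth in the bass means second inversion.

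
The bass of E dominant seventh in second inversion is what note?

In second inversion the fifth is lowest. For E dominant seventh (E–G#–B–D) that is B.

B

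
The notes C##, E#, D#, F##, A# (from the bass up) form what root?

D#

Reordering C##, E#, D#, F##, A# into stacked thirds gives D#–F##–A#–C##–E#; the bottom of that stack, D#, is the root.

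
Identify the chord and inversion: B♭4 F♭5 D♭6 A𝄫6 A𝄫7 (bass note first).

Bb diminished seventh, root position

Reducing to letter names: Bb, Fb, Db, Abb. These stack in thirds as Bb–Db–Fb–Abb — a Bb diminished seventh chord.
The lowest note is Bb, the root of the chord, so this is root position (figured bass 7).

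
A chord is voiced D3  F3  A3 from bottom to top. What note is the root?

D

D, F, A are the tones of a D minor triad (D–F–A), making D the root.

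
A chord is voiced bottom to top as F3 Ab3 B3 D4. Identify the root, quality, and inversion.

B diminished seventh, second inversion

The pitch classes F, Ab, B, D arrange in thirds as B–D–F–Ab: a B diminished seventh chord.
The lowest note is F, the fifth of the chord, so this is second inversion (figured bass 4/3).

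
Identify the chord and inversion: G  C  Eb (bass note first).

C minor, second inversion

The distinct note names are G, C, Eb. Stacked in thirds they read C–Eb–G, which is a minor triad on C.
With the fifth (G) in the bass, the chord is in second inversion (figured bass 6/4).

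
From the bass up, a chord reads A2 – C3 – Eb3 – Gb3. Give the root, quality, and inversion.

A diminished seventh, root position

Reducing to letter names: A, C, Eb, Gb. These stack in thirds as A–C–Eb–Gb — an A diminished seventh chord.
The lowest note is A, the root of the chord, so this is root position (figured bass 7).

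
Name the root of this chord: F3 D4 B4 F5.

Reordering F, D, B into stacked thirds gives B–D–F; the bottom of that stack, B, is the root.

B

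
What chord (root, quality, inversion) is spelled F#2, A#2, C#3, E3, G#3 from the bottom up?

Reducing to letter names: F#, A#, C#, E, G#. These stack in thirds as F#–A#–C#–E–G# — an F# dominant ninth chord.
The lowest note is F#, the root of the chord, so this is root position.

F# dominant ninth, root position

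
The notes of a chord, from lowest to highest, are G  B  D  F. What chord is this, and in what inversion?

G dominant seventh, root position

The pitch classes G, B, D, F arrange in thirds as G–B–D–F: a G dominant seventh chord.
The lowest note is G, the root of the chord, so this is root position (figured bass 7).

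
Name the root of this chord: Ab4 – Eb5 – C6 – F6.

The distinct letter names are Ab, Eb, C, F. Arranged as a stack of thirds they read F–Ab–C–Eb, so F is the root (an F minor seventh chord).

F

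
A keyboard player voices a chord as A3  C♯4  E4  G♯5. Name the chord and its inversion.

A major seventh, root position

The pitch classes A, C#, E, G# arrange in thirds as A–C#–E–G#: an A major seventh chord.
A is the root of A major seventh; root in the bass means root position (figured bass 7).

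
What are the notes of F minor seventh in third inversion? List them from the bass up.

Eb, F, Ab, C

F minor seventh is F–Ab–C–Eb. Third inversion puts the seventh (Eb) in the bass, with the remaining tones above: Eb, F, Ab, C.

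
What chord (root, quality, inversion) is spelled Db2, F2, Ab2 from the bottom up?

Db major, root position

Reducing to letter names: Db, F, Ab. These stack in thirds as Db–F–Ab — a Db major triad.
With the root (Db) in the bass, the chord is in root position (figured bass 5/3).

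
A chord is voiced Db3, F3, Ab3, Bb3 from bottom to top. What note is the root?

The distinct letter names are Db, F, Ab, Bb. Arranged as a stack of thirds they read Bb–Db–F–Ab, so Bb is the root (a Bb minor seventh chord).

Bb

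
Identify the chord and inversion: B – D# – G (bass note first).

G augmented, first inversion

The distinct note names are B, D#, G. Stacked in thirds they read G–B–D#, which is an augmented triad on G.
With the third (B) in the bass, the chord is in first inversion (figured bass 6).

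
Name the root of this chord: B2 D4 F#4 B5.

Reordering B, D, F# into stacked thirds gives B–D–F#; the bottom of that stack, B, is the root.

B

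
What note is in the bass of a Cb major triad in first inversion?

In first inversion the third is lowest. For Cb major (Cb–Eb–Gb) that is Eb.

Eb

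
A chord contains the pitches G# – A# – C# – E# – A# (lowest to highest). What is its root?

The distinct letter names are G#, A#, C#, E#. Arranged as a stack of thirds they read A#–C#–E#–G#, so A# is the root (an A# minor seventh chord).

A#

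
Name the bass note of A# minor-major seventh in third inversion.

The seventh of A# minor-major seventh (A#–C#–E#–G##) is G##; that is the bass in third inversion.

G##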